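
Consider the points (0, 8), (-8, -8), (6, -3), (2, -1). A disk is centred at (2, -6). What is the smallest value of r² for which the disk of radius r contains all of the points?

200

The required radius is the distance from (2, -6) to the farthest point.
Squared distances: 200, 104, 25, 25.
Maximum is 200, attained at (0, 8).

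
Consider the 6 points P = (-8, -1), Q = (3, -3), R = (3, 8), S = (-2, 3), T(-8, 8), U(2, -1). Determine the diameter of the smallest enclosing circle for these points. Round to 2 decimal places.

The minimum enclosing circle of a finite set is fixed by two of the points (as a diameter) or three (as a circumcircle).
The farthest pair is Q–T with squared distance 242. The circle on this segment as diameter has centre (-2.5, 2.5) and r² = 242/4 = 60.5.
Check P: distance² to centre = 42.5 ≤ 60.5, so it lies inside.
All remaining points lie in this disk, and no smaller disk contains both endpoints, so this is the minimum enclosing circle.
Diameter = 2r = 2√(60.5) ≈ 15.56.

15.56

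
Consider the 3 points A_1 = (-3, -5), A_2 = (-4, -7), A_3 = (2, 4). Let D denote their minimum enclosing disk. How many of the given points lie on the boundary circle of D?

2

Side lengths²: A_1A_2² = 5, A_1A_3² = 106, A_2A_3² = 157.
Since A_2A_3² = 157 ≥ 106 + 5 = 111, the angle opposite A_2A_3 is not acute, so the smallest enclosing circle has A_2A_3 as diameter.
Centre = midpoint of A_2A_3 = (-1, -1.5), r² = 157/4 = 39.25.
The points at distance exactly r from the centre are A_2, A_3 — 2 points.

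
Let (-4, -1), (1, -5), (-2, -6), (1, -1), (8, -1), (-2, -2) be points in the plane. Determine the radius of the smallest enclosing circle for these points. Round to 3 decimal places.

A smallest enclosing disk is always determined by at most three of the input points on its boundary.
The minimum enclosing circle is determined by three boundary points: (-4, -1), (-2, -6), (8, -1).
Their circumcentre is (2, -1.5) with r² = 36.25.
The farthest remaining point (-2, -2) is at distance² 16.25 ≤ 36.25.
r = √(36.25) ≈ 6.021.

6.021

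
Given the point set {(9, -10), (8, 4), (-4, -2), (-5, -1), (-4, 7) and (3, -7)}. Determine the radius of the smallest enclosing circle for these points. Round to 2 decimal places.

10.70

By Welzl's lemma the MEC is supported by two points (diametrically opposite) or three points (on a circumcircle).
The farthest pair is (9, -10)–(-4, 7) with squared distance 458. The circle on this segment as diameter has centre (2.5, -1.5) and r² = 458/4 = 114.5.
Check (8, 4): distance² to centre = 60.5 ≤ 114.5, so it lies inside.
All remaining points lie in this disk, and no smaller disk contains both endpoints, so this is the minimum enclosing circle.
r = √(114.5) ≈ 10.70.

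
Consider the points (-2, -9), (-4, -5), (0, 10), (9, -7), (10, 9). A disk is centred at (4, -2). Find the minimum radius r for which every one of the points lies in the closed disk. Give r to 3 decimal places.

The required radius is the distance from (4, -2) to the farthest point.
Squared distances: 85, 73, 160, 50, 157.
Maximum is 160, attained at (0, 10).
r = √160 ≈ 12.649.

12.649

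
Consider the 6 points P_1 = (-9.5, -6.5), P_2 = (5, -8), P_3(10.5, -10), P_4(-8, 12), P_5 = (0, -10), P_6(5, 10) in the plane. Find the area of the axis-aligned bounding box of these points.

x ranges over [-9.5, 10.5], width 20.
y ranges over [-10, 12], height 22.
Area = 20 × 22 = 440.

440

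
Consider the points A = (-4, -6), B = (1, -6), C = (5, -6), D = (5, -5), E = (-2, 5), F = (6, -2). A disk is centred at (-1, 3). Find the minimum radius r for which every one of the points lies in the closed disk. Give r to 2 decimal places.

10.82

The required radius is the distance from (-1, 3) to the farthest point.
Squared distances: 90, 85, 117, 100, 5, 74.
Maximum is 117, attained at C.
r = √117 ≈ 10.82.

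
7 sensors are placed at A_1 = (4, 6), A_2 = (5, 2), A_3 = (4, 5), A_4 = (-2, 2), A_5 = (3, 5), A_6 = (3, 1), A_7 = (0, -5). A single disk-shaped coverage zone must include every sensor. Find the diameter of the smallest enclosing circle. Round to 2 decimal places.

11.70

The farthest pair is A_1–A_7 with squared distance 137. The circle on this segment as diameter has centre (2, 0.5) and r² = 137/4 = 34.25.
Check A_2: distance² to centre = 11.25 ≤ 34.25, so it lies inside.
All remaining points lie in this disk, and no smaller disk contains both endpoints, so this is the minimum enclosing circle.
Diameter = 2r = 2√(34.25) ≈ 11.70.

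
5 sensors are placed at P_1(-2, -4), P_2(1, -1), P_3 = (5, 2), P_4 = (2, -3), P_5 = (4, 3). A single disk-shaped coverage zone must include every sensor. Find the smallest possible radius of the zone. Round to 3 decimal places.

4.623

By Welzl's lemma the MEC is supported by two points (diametrically opposite) or three points (on a circumcircle).
The minimum enclosing circle is determined by three boundary points: P_1, P_3, P_5.
Their circumcentre is (33/26, -19/26) with r² = 7225/338.
The farthest remaining point P_4 is at distance² 1921/338 ≤ 7225/338.
r = √(7225/338) ≈ 4.623.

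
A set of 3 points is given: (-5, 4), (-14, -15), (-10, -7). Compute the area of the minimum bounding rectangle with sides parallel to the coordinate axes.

x ranges over [-14, -5], width 9.
y ranges over [-15, 4], height 19.
Area = 9 × 19 = 171.

171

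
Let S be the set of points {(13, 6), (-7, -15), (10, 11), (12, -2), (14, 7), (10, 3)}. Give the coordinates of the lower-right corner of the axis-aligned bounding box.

x-range [-7, 14], y-range [-15, 11].
The lower-right corner is (14, -15).

(14, -15)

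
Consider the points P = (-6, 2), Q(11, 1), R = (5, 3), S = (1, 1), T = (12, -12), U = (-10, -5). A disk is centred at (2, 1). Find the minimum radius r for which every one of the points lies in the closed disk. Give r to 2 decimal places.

16.40

The required radius is the distance from (2, 1) to the farthest point.
Squared distances: 65, 81, 13, 1, 269, 180.
Maximum is 269, attained at T.
r = √269 ≈ 16.40.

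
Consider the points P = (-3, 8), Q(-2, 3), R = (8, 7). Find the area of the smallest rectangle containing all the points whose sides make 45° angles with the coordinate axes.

In coordinates u = x + y, v = x − y the rectangle is axis-aligned; the map (x,y)→(u,v) scales areas by 2.
u-values: 5, 1, 15; range = 15 − 1 = 14.
v-values: -11, -5, 1; range = 1 − (-11) = 12.
Area = (14 × 12) / 2 = 84.

84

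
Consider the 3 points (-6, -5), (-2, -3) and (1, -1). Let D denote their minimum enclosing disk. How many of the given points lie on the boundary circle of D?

2

Call the three points A, B, C in the order given.
Side lengths²: AB² = 20, AC² = 65, BC² = 13.
Since AC² = 65 ≥ 20 + 13 = 33, the angle opposite AC is not acute, so the smallest enclosing circle has AC as diameter.
Centre = midpoint of AC = (-2.5, -3), r² = 65/4 = 16.25.
The points at distance exactly r from the centre are (-6, -5), (1, -1) — 2 points.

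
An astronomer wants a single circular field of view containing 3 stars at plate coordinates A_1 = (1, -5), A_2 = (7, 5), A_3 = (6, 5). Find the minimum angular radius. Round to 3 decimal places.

Side lengths²: A_1A_2² = 136, A_1A_3² = 125, A_2A_3² = 1.
Since A_1A_2² = 136 ≥ 125 + 1 = 126, the angle opposite A_1A_2 is not acute, so the smallest enclosing circle has A_1A_2 as diameter.
Centre = midpoint of A_1A_2 = (4, 0), r² = 136/4 = 34.
r = √34 ≈ 5.831.

5.831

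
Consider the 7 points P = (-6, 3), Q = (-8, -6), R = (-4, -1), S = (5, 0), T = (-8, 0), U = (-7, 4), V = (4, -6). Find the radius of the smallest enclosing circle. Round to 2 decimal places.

The minimum enclosing circle of a finite set is fixed by two of the points (as a diameter) or three (as a circumcircle).
The minimum enclosing circle is determined by three boundary points: Q, U, V.
Their circumcentre is (-2, -1.55) with r² = 55.8025.
The farthest remaining point S is at distance² 51.4025 ≤ 55.8025.
r = √(55.8025) ≈ 7.47.

7.47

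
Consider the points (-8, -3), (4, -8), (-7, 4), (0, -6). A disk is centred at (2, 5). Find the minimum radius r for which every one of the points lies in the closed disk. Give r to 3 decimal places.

13.153

The required radius is the distance from (2, 5) to the farthest point.
Squared distances: 164, 173, 82, 125.
Maximum is 173, attained at (4, -8).
r = √173 ≈ 13.153.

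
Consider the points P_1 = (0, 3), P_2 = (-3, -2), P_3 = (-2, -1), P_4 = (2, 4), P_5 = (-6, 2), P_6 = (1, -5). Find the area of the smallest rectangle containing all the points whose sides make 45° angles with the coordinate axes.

In coordinates u = x + y, v = x − y the rectangle is axis-aligned; the map (x,y)→(u,v) scales areas by 2.
u-values: 3, -5, -3, 6, -4, -4; range = 6 − (-5) = 11.
v-values: -3, -1, -1, -2, -8, 6; range = 6 − (-8) = 14.
Area = (11 × 14) / 2 = 77.

77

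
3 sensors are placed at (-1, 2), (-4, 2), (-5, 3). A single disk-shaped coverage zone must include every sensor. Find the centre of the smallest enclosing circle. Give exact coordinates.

Call the three points A, B, C in the order given.
Side lengths²: AB² = 9, AC² = 17, BC² = 2.
Since AC² = 17 ≥ 9 + 2 = 11, the angle opposite AC is not acute, so the smallest enclosing circle has AC as diameter.
Centre = midpoint of AC = (-3, 2.5), r² = 17/4 = 4.25.
Centre = (-3, 2.5).

(-3, 2.5)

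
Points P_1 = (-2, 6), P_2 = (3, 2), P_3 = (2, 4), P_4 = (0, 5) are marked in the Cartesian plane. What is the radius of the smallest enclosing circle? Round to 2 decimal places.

A smallest enclosing disk is always determined by at most three of the input points on its boundary.
The farthest pair is P_1–P_2 with squared distance 41. The circle on this segment as diameter has centre (0.5, 4) and r² = 41/4 = 10.25.
Check P_3: distance² to centre = 2.25 ≤ 10.25, so it lies inside.
All remaining points lie in this disk, and no smaller disk contains both endpoints, so this is the minimum enclosing circle.
r = √(10.25) ≈ 3.20.

3.20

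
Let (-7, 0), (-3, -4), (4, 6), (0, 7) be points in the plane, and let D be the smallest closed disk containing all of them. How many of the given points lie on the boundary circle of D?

The minimum enclosing circle is determined by three boundary points: (-7, 0), (-3, -4), (4, 6).
Their circumcentre is (-33/34, 69/34) with r² = 23393/578.
The farthest remaining point (0, 7) is at distance² 14825/578 ≤ 23393/578.
The points at distance exactly r from the centre are (-7, 0), (-3, -4), (4, 6) — 3 points.

3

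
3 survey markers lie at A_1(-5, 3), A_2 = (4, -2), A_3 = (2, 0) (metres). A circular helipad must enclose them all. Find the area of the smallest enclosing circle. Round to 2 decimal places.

83.25

Side lengths²: A_1A_2² = 106, A_1A_3² = 58, A_2A_3² = 8.
Since A_1A_2² = 106 ≥ 58 + 8 = 66, the angle opposite A_1A_2 is not acute, so the smallest enclosing circle has A_1A_2 as diameter.
Centre = midpoint of A_1A_2 = (-0.5, 0.5), r² = 106/4 = 26.5.
Area = π·r² = π·26.5 ≈ 83.25.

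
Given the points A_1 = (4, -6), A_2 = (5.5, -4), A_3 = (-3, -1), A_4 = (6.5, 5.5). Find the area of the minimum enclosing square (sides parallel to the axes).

132.25

The bounding box has width 9.5 and height 11.5.
An axis-aligned square enclosing the set must have side ≥ max(width, height).
So the minimum side is max(9.5, 11.5) = 11.5.
Area = 11.5² = 132.25.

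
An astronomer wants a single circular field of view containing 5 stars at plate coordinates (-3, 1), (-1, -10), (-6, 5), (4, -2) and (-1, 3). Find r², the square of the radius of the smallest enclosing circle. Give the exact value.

62.5

By Welzl's lemma the MEC is supported by two points (diametrically opposite) or three points (on a circumcircle).
The farthest pair is (-1, -10)–(-6, 5) with squared distance 250. The circle on this segment as diameter has centre (-3.5, -2.5) and r² = 250/4 = 62.5.
Check (-3, 1): distance² to centre = 12.5 ≤ 62.5, so it lies inside.
All remaining points lie in this disk, and no smaller disk contains both endpoints, so this is the minimum enclosing circle.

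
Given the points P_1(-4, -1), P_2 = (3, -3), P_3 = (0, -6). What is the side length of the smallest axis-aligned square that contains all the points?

The bounding box has width 7 and height 5.
An axis-aligned square enclosing the set must have side ≥ max(width, height).
So the minimum side is max(7, 5) = 7.

7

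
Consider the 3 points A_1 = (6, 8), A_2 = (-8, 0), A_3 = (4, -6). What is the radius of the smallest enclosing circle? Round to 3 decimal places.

8.498

Side lengths²: A_1A_2² = 260, A_1A_3² = 200, A_2A_3² = 180.
Since A_1A_2² = 260 < 200 + 180 = 380, the triangle is acute, so the smallest enclosing circle is the circumcircle.
Circumcentre = (1/3, 5/3), r² = 650/9.
r = √(650/9) ≈ 8.498.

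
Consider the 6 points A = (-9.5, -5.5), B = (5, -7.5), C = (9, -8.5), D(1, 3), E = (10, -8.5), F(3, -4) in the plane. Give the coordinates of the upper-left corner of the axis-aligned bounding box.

(-9.5, 3)

x-range [-9.5, 10], y-range [-8.5, 3].
The upper-left corner is (-9.5, 3).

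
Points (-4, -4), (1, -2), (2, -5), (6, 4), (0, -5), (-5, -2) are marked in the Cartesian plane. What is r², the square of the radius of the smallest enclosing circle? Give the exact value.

41

By Welzl's lemma the MEC is supported by two points (diametrically opposite) or three points (on a circumcircle).
The farthest pair is (-4, -4)–(6, 4) with squared distance 164. The circle on this segment as diameter has centre (1, 0) and r² = 164/4 = 41.
Check (1, -2): distance² to centre = 4 ≤ 41, so it lies inside.
All remaining points lie in this disk, and no smaller disk contains both endpoints, so this is the minimum enclosing circle.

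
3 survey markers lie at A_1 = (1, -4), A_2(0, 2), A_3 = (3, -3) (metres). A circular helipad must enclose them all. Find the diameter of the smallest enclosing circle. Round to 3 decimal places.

6.101

Side lengths²: A_1A_2² = 37, A_1A_3² = 5, A_2A_3² = 34.
Since A_1A_2² = 37 < 34 + 5 = 39, the triangle is acute, so the smallest enclosing circle is the circumcircle.
Circumcentre = (19/26, -25/26), r² = 3145/338.
Diameter = 2r = 2√(3145/338) ≈ 6.101.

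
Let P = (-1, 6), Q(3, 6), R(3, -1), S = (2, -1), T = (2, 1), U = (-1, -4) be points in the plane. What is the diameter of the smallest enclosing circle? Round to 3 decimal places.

10.770

The farthest pair is Q–U with squared distance 116. The circle on this segment as diameter has centre (1, 1) and r² = 116/4 = 29.
Check P: distance² to centre = 29 ≤ 29, so it lies inside.
All remaining points lie in this disk, and no smaller disk contains both endpoints, so this is the minimum enclosing circle.
Diameter = 2r = 2√29 ≈ 10.770.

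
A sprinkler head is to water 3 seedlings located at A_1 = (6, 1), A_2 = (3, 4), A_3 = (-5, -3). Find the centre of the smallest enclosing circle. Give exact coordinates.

(0.5, -1)

Side lengths²: A_1A_2² = 18, A_1A_3² = 137, A_2A_3² = 113.
Since A_1A_3² = 137 ≥ 113 + 18 = 131, the angle opposite A_1A_3 is not acute, so the smallest enclosing circle has A_1A_3 as diameter.
Centre = midpoint of A_1A_3 = (0.5, -1), r² = 137/4 = 34.25.
Centre = (0.5, -1).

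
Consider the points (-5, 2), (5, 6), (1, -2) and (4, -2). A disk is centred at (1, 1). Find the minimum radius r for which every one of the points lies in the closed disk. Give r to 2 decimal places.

The required radius is the distance from (1, 1) to the farthest point.
Squared distances: 37, 41, 9, 18.
Maximum is 41, attained at (5, 6).
r = √41 ≈ 6.40.

6.40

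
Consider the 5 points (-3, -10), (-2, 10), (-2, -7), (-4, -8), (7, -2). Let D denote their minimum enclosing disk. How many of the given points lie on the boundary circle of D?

A smallest enclosing disk is always determined by at most three of the input points on its boundary.
The farthest pair is (-3, -10)–(-2, 10) with squared distance 401. The circle on this segment as diameter has centre (-2.5, 0) and r² = 401/4 = 100.25.
Check (-2, -7): distance² to centre = 49.25 ≤ 100.25, so it lies inside.
All remaining points lie in this disk, and no smaller disk contains both endpoints, so this is the minimum enclosing circle.
The points at distance exactly r from the centre are (-3, -10), (-2, 10) — 2 points.

2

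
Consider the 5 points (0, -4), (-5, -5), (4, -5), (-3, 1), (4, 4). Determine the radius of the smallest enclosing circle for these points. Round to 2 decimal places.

6.36

The farthest pair is (-5, -5)–(4, 4) with squared distance 162. The circle on this segment as diameter has centre (-0.5, -0.5) and r² = 162/4 = 40.5.
Check (0, -4): distance² to centre = 12.5 ≤ 40.5, so it lies inside.
All remaining points lie in this disk, and no smaller disk contains both endpoints, so this is the minimum enclosing circle.
r = √(40.5) ≈ 6.36.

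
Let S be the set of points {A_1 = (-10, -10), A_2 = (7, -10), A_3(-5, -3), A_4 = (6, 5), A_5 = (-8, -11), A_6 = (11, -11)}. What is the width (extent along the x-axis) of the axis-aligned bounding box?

max x = 11, min x = -10, so width = 21.

21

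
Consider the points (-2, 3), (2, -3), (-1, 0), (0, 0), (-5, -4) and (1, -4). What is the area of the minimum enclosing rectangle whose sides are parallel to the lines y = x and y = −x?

In coordinates u = x + y, v = x − y the rectangle is axis-aligned; the map (x,y)→(u,v) scales areas by 2.
u-values: 1, -1, -1, 0, -9, -3; range = 1 − (-9) = 10.
v-values: -5, 5, -1, 0, -1, 5; range = 5 − (-5) = 10.
Area = (10 × 10) / 2 = 50.

50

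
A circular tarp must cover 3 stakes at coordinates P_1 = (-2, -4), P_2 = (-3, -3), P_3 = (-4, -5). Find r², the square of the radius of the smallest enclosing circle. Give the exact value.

25/18

Side lengths²: P_1P_2² = 2, P_1P_3² = 5, P_2P_3² = 5.
Since P_2P_3² = 5 < 5 + 2 = 7, the triangle is acute, so the smallest enclosing circle is the circumcircle.
Circumcentre = (-19/6, -25/6), r² = 25/18.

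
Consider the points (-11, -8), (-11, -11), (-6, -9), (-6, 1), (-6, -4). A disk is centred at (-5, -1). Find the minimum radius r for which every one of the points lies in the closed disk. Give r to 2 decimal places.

11.66

The required radius is the distance from (-5, -1) to the farthest point.
Squared distances: 85, 136, 65, 5, 10.
Maximum is 136, attained at (-11, -11).
r = √136 ≈ 11.66.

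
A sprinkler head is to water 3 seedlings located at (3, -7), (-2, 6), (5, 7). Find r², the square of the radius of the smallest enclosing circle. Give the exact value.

60625/1152

Call the three points A, B, C in the order given.
Side lengths²: AB² = 194, AC² = 200, BC² = 50.
Since AC² = 200 < 194 + 50 = 244, the triangle is acute, so the smallest enclosing circle is the circumcircle.
Circumcentre = (115/48, 11/48), r² = 60625/1152.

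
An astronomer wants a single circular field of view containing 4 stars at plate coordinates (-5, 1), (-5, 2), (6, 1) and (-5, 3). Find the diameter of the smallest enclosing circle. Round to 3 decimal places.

11.180

A smallest enclosing disk is always determined by at most three of the input points on its boundary.
The farthest pair is (6, 1)–(-5, 3) with squared distance 125. The circle on this segment as diameter has centre (0.5, 2) and r² = 125/4 = 31.25.
Check (-5, 1): distance² to centre = 31.25 ≤ 31.25, so it lies inside.
All remaining points lie in this disk, and no smaller disk contains both endpoints, so this is the minimum enclosing circle.
Diameter = 2r = 2√(31.25) ≈ 11.180.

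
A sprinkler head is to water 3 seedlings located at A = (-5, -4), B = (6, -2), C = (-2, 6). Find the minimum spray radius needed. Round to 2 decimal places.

Side lengths²: AB² = 125, AC² = 109, BC² = 128.
Since BC² = 128 < 125 + 109 = 234, the triangle is acute, so the smallest enclosing circle is the circumcircle.
Circumcentre = (-1/26, -1/26), r² = 13625/338.
r = √(13625/338) ≈ 6.35.

6.35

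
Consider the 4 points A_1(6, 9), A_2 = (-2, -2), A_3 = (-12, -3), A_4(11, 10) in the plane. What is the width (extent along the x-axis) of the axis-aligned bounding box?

max x = 11, min x = -12, so width = 23.

23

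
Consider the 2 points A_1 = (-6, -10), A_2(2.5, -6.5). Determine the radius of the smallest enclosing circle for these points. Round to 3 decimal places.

The smallest circle enclosing two points has them as diameter endpoints.
Centre = midpoint = (-1.75, -8.25); r² = |A_1A_2|²/4 = 84.5/4 = 21.125.
r = √(21.125) ≈ 4.596.

4.596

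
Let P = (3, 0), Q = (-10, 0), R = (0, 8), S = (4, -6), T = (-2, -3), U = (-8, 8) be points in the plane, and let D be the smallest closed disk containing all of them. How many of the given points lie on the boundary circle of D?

The minimum enclosing circle of a finite set is fixed by two of the points (as a diameter) or three (as a circumcircle).
The farthest pair is S–U with squared distance 340. The circle on this segment as diameter has centre (-2, 1) and r² = 340/4 = 85.
Check P: distance² to centre = 26 ≤ 85, so it lies inside.
All remaining points lie in this disk, and no smaller disk contains both endpoints, so this is the minimum enclosing circle.
The points at distance exactly r from the centre are S, U — 2 points.

2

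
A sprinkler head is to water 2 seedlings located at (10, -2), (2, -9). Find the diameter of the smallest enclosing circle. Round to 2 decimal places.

10.63

The smallest circle enclosing two points has them as diameter endpoints.
Centre = midpoint = (6, -5.5); r² = |(10, -2)−(2, -9)|²/4 = 113/4 = 28.25.
Diameter = 2r = 2√(28.25) ≈ 10.63.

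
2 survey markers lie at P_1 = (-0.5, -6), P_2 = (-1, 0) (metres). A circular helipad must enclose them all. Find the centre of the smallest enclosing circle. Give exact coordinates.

(-0.75, -3)

The smallest circle enclosing two points has them as diameter endpoints.
Centre = midpoint = (-0.75, -3); r² = |P_1P_2|²/4 = 36.25/4 = 9.0625.
Centre = (-0.75, -3).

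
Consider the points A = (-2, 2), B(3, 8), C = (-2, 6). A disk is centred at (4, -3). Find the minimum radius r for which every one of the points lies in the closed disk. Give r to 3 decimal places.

11.045

The required radius is the distance from (4, -3) to the farthest point.
Squared distances: 61, 122, 117.
Maximum is 122, attained at B.
r = √122 ≈ 11.045.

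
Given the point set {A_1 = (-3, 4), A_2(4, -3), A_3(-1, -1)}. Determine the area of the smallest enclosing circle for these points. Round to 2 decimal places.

76.97

Side lengths²: A_1A_2² = 98, A_1A_3² = 29, A_2A_3² = 29.
Since A_1A_2² = 98 ≥ 29 + 29 = 58, the angle opposite A_1A_2 is not acute, so the smallest enclosing circle has A_1A_2 as diameter.
Centre = midpoint of A_1A_2 = (0.5, 0.5), r² = 98/4 = 24.5.
Area = π·r² = π·24.5 ≈ 76.97.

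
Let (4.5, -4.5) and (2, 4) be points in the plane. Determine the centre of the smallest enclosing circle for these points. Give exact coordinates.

(3.25, -0.25)

The smallest circle enclosing two points has them as diameter endpoints.
Centre = midpoint = (3.25, -0.25); r² = |(4.5, -4.5)−(2, 4)|²/4 = 78.5/4 = 19.625.
Centre = (3.25, -0.25).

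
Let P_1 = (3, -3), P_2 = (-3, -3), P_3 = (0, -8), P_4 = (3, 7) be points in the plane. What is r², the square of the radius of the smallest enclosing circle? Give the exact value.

The minimum enclosing circle of a finite set is fixed by two of the points (as a diameter) or three (as a circumcircle).
The farthest pair is P_3–P_4 with squared distance 234. The circle on this segment as diameter has centre (1.5, -0.5) and r² = 234/4 = 58.5.
Check P_1: distance² to centre = 8.5 ≤ 58.5, so it lies inside.
All remaining points lie in this disk, and no smaller disk contains both endpoints, so this is the minimum enclosing circle.

58.5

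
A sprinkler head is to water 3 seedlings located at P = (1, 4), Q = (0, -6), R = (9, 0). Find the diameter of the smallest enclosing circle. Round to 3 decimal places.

11.575

Side lengths²: PQ² = 101, PR² = 80, QR² = 117.
Since QR² = 117 < 101 + 80 = 181, the triangle is acute, so the smallest enclosing circle is the circumcircle.
Circumcentre = (47/14, -9/7), r² = 6565/196.
Diameter = 2r = 2√(6565/196) ≈ 11.575.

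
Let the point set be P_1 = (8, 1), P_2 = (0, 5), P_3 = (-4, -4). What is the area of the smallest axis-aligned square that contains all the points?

The bounding box has width 12 and height 9.
An axis-aligned square enclosing the set must have side ≥ max(width, height).
So the minimum side is max(12, 9) = 12.
Area = 12² = 144.

144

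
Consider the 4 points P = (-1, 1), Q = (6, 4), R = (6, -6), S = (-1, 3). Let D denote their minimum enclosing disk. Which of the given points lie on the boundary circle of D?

By Welzl's lemma the MEC is supported by two points (diametrically opposite) or three points (on a circumcircle).
The minimum enclosing circle is determined by three boundary points: Q, R, S.
Their circumcentre is (22/7, -1) with r² = 1625/49.
The farthest remaining point P is at distance² 1037/49 ≤ 1625/49.
The points at distance exactly r from the centre are Q, R, S — 3 points.

Q, R, S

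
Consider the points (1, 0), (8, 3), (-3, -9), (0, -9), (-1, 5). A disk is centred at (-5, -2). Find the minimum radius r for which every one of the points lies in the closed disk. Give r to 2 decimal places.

13.93

The required radius is the distance from (-5, -2) to the farthest point.
Squared distances: 40, 194, 53, 74, 65.
Maximum is 194, attained at (8, 3).
r = √194 ≈ 13.93.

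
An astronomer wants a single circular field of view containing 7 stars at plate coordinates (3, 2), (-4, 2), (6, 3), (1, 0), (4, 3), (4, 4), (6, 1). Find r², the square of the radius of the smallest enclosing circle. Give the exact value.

25.5025

By Welzl's lemma the MEC is supported by two points (diametrically opposite) or three points (on a circumcircle).
The minimum enclosing circle is determined by three boundary points: (-4, 2), (6, 3), (6, 1).
Their circumcentre is (1.05, 2) with r² = 25.5025.
The farthest remaining point (4, 4) is at distance² 12.7025 ≤ 25.5025.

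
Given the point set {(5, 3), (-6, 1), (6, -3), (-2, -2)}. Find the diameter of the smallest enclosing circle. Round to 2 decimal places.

A smallest enclosing disk is always determined by at most three of the input points on its boundary.
The minimum enclosing circle is determined by three boundary points: (5, 3), (-6, 1), (6, -3).
Their circumcentre is (1/34, -31/34) with r² = 23125/578.
The farthest remaining point (-2, -2) is at distance² 3065/578 ≤ 23125/578.
Diameter = 2r = 2√(23125/578) ≈ 12.65.

12.65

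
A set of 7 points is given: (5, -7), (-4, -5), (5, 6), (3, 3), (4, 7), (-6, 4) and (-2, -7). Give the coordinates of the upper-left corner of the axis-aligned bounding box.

(-6, 7)

x-range [-6, 5], y-range [-7, 7].
The upper-left corner is (-6, 7).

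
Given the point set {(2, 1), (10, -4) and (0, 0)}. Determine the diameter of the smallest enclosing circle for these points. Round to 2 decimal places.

Call the three points A, B, C in the order given.
Side lengths²: AB² = 89, AC² = 5, BC² = 116.
Since BC² = 116 ≥ 89 + 5 = 94, the angle opposite BC is not acute, so the smallest enclosing circle has BC as diameter.
Centre = midpoint of BC = (5, -2), r² = 116/4 = 29.
Diameter = 2r = 2√29 ≈ 10.77.

10.77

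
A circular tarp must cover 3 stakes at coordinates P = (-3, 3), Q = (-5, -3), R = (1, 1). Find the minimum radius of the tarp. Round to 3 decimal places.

Side lengths²: PQ² = 40, PR² = 20, QR² = 52.
Since QR² = 52 < 40 + 20 = 60, the triangle is acute, so the smallest enclosing circle is the circumcircle.
Circumcentre = (-16/7, -4/7), r² = 650/49.
r = √(650/49) ≈ 3.642.

3.642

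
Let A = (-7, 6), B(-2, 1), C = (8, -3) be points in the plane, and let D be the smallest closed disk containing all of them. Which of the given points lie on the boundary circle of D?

Side lengths²: AB² = 50, AC² = 306, BC² = 116.
Since AC² = 306 ≥ 116 + 50 = 166, the angle opposite AC is not acute, so the smallest enclosing circle has AC as diameter.
Centre = midpoint of AC = (0.5, 1.5), r² = 306/4 = 76.5.
The points at distance exactly r from the centre are A, C — 2 points.

A, C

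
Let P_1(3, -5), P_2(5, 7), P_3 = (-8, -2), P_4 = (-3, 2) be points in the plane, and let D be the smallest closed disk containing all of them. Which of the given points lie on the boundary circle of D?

P_1, P_2, P_3

The minimum enclosing circle is determined by three boundary points: P_1, P_2, P_3.
Their circumcentre is (-24/23, 127/69) with r² = 300625/4761.
The farthest remaining point P_4 is at distance² 18346/4761 ≤ 300625/4761.
The points at distance exactly r from the centre are P_1, P_2, P_3 — 3 points.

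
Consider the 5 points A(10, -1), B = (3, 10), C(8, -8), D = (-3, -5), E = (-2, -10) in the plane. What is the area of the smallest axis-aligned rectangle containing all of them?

260

x ranges over [-3, 10], width 13.
y ranges over [-10, 10], height 20.
Area = 13 × 20 = 260.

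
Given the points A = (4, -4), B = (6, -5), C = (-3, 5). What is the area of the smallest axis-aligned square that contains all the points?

100

The bounding box has width 9 and height 10.
An axis-aligned square enclosing the set must have side ≥ max(width, height).
So the minimum side is max(9, 10) = 10.
Area = 10² = 100.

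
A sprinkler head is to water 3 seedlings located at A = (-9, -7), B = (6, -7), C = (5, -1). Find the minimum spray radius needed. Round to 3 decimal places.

Side lengths²: AB² = 225, AC² = 232, BC² = 37.
Since AC² = 232 < 225 + 37 = 262, the triangle is acute, so the smallest enclosing circle is the circumcircle.
Circumcentre = (-1.5, -31/6), r² = 1073/18.
r = √(1073/18) ≈ 7.721.

7.721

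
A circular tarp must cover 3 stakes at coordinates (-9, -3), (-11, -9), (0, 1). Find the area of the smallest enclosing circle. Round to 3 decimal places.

173.573

Call the three points A, B, C in the order given.
Side lengths²: AB² = 40, AC² = 97, BC² = 221.
Since BC² = 221 ≥ 97 + 40 = 137, the angle opposite BC is not acute, so the smallest enclosing circle has BC as diameter.
Centre = midpoint of BC = (-5.5, -4), r² = 221/4 = 55.25.
Area = π·r² = π·55.25 ≈ 173.573.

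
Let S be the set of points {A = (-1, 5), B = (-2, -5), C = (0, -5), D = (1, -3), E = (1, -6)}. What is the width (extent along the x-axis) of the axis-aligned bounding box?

max x = 1, min x = -2, so width = 3.

3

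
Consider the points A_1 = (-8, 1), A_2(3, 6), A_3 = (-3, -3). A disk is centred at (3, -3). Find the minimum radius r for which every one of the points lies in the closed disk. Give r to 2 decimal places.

11.70

The required radius is the distance from (3, -3) to the farthest point.
Squared distances: 137, 81, 36.
Maximum is 137, attained at A_1.
r = √137 ≈ 11.70.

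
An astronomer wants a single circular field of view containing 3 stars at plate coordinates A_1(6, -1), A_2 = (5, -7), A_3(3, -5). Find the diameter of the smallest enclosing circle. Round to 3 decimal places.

Side lengths²: A_1A_2² = 37, A_1A_3² = 25, A_2A_3² = 8.
Since A_1A_2² = 37 ≥ 25 + 8 = 33, the angle opposite A_1A_2 is not acute, so the smallest enclosing circle has A_1A_2 as diameter.
Centre = midpoint of A_1A_2 = (5.5, -4), r² = 37/4 = 9.25.
Diameter = 2r = 2√(9.25) ≈ 6.083.

6.083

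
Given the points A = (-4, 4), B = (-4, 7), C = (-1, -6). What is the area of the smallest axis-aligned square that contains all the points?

The bounding box has width 3 and height 13.
An axis-aligned square enclosing the set must have side ≥ max(width, height).
So the minimum side is max(3, 13) = 13.
Area = 13² = 169.

169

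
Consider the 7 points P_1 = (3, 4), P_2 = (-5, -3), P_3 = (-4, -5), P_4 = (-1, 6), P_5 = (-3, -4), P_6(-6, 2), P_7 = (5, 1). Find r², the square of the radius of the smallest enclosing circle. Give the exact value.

51545/1458

The minimum enclosing circle is determined by three boundary points: P_3, P_4, P_7.
Their circumcentre is (-47/54, 1/18) with r² = 51545/1458.
The farthest remaining point P_1 is at distance² 44525/1458 ≤ 51545/1458.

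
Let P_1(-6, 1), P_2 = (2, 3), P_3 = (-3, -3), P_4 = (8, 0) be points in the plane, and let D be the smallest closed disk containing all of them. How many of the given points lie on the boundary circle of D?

2

By Welzl's lemma the MEC is supported by two points (diametrically opposite) or three points (on a circumcircle).
The farthest pair is P_1–P_4 with squared distance 197. The circle on this segment as diameter has centre (1, 0.5) and r² = 197/4 = 49.25.
Check P_2: distance² to centre = 7.25 ≤ 49.25, so it lies inside.
All remaining points lie in this disk, and no smaller disk contains both endpoints, so this is the minimum enclosing circle.
The points at distance exactly r from the centre are P_1, P_4 — 2 points.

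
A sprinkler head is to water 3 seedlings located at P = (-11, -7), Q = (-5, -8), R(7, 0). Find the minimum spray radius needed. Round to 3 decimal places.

9.657

Side lengths²: PQ² = 37, PR² = 373, QR² = 208.
Since PR² = 373 ≥ 208 + 37 = 245, the angle opposite PR is not acute, so the smallest enclosing circle has PR as diameter.
Centre = midpoint of PR = (-2, -3.5), r² = 373/4 = 93.25.
r = √(93.25) ≈ 9.657.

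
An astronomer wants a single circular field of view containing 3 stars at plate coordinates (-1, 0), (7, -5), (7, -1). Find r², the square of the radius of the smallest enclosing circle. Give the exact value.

Call the three points A, B, C in the order given.
Side lengths²: AB² = 89, AC² = 65, BC² = 16.
Since AB² = 89 ≥ 65 + 16 = 81, the angle opposite AB is not acute, so the smallest enclosing circle has AB as diameter.
Centre = midpoint of AB = (3, -2.5), r² = 89/4 = 22.25.

22.25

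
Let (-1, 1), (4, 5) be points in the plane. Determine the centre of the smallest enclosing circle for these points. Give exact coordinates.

The smallest circle enclosing two points has them as diameter endpoints.
Centre = midpoint = (1.5, 3); r² = |(-1, 1)−(4, 5)|²/4 = 41/4 = 10.25.
Centre = (1.5, 3).

(1.5, 3)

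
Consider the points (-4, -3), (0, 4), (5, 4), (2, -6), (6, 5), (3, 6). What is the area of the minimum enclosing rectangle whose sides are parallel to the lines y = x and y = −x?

In coordinates u = x + y, v = x − y the rectangle is axis-aligned; the map (x,y)→(u,v) scales areas by 2.
u-values: -7, 4, 9, -4, 11, 9; range = 11 − (-7) = 18.
v-values: -1, -4, 1, 8, 1, -3; range = 8 − (-4) = 12.
Area = (18 × 12) / 2 = 108.

108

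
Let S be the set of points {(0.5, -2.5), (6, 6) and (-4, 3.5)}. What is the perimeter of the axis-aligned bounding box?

37

Width = max x − min x = 6 − (-4) = 10.
Height = max y − min y = 6 − (-2.5) = 8.5.
Perimeter = 2(10 + 8.5) = 37.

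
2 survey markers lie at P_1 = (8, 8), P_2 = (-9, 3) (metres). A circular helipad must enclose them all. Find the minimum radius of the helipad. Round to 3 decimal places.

The smallest circle enclosing two points has them as diameter endpoints.
Centre = midpoint = (-0.5, 5.5); r² = |P_1P_2|²/4 = 314/4 = 78.5.
r = √(78.5) ≈ 8.860.

8.860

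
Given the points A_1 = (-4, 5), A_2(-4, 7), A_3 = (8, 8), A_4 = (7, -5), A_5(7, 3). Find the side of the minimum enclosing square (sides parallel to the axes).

13

The bounding box has width 12 and height 13.
An axis-aligned square enclosing the set must have side ≥ max(width, height).
So the minimum side is max(12, 13) = 13.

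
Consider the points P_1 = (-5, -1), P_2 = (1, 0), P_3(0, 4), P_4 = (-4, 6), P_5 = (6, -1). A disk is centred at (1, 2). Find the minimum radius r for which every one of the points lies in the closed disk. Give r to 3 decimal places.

6.708

The required radius is the distance from (1, 2) to the farthest point.
Squared distances: 45, 4, 5, 41, 34.
Maximum is 45, attained at P_1.
r = √45 ≈ 6.708.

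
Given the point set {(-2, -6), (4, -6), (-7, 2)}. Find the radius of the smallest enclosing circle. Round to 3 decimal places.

Call the three points A, B, C in the order given.
Side lengths²: AB² = 36, AC² = 89, BC² = 185.
Since BC² = 185 ≥ 89 + 36 = 125, the angle opposite BC is not acute, so the smallest enclosing circle has BC as diameter.
Centre = midpoint of BC = (-1.5, -2), r² = 185/4 = 46.25.
r = √(46.25) ≈ 6.801.

6.801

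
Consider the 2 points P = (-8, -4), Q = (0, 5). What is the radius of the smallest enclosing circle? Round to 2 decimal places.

The smallest circle enclosing two points has them as diameter endpoints.
Centre = midpoint = (-4, 0.5); r² = |PQ|²/4 = 145/4 = 36.25.
r = √(36.25) ≈ 6.02.

6.02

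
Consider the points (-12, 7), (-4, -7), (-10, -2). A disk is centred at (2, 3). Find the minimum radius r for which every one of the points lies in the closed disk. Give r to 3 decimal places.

The required radius is the distance from (2, 3) to the farthest point.
Squared distances: 212, 136, 169.
Maximum is 212, attained at (-12, 7).
r = √212 ≈ 14.560.

14.560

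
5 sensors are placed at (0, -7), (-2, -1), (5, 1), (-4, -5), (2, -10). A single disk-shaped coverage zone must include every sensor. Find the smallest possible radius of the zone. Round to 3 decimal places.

The minimum enclosing circle of a finite set is fixed by two of the points (as a diameter) or three (as a circumcircle).
The minimum enclosing circle is determined by three boundary points: (5, 1), (-4, -5), (2, -10).
Their circumcentre is (101/54, -73/18) with r² = 51545/1458.
The farthest remaining point (-2, -1) is at distance² 35453/1458 ≤ 51545/1458.
r = √(51545/1458) ≈ 5.946.

5.946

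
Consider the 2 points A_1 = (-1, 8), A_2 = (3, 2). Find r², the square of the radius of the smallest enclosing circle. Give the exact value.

The smallest circle enclosing two points has them as diameter endpoints.
Centre = midpoint = (1, 5); r² = |A_1A_2|²/4 = 52/4 = 13.

13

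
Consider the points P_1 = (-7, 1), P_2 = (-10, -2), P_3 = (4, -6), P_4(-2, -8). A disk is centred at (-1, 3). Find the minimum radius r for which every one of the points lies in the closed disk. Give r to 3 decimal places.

The required radius is the distance from (-1, 3) to the farthest point.
Squared distances: 40, 106, 106, 122.
Maximum is 122, attained at P_4.
r = √122 ≈ 11.045.

11.045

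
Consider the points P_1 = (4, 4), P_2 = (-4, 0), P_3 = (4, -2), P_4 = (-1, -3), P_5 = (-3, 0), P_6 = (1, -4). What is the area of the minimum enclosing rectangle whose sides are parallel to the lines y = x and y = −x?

In coordinates u = x + y, v = x − y the rectangle is axis-aligned; the map (x,y)→(u,v) scales areas by 2.
u-values: 8, -4, 2, -4, -3, -3; range = 8 − (-4) = 12.
v-values: 0, -4, 6, 2, -3, 5; range = 6 − (-4) = 10.
Area = (12 × 10) / 2 = 60.

60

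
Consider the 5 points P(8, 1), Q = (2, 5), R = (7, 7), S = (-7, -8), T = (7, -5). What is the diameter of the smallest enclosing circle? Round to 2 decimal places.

20.52

The minimum enclosing circle of a finite set is fixed by two of the points (as a diameter) or three (as a circumcircle).
The farthest pair is R–S with squared distance 421. The circle on this segment as diameter has centre (0, -0.5) and r² = 421/4 = 105.25.
Check P: distance² to centre = 66.25 ≤ 105.25, so it lies inside.
All remaining points lie in this disk, and no smaller disk contains both endpoints, so this is the minimum enclosing circle.
Diameter = 2r = 2√(105.25) ≈ 20.52.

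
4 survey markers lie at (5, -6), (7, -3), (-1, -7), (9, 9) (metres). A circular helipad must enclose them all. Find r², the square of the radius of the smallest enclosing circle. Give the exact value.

89

The minimum enclosing circle of a finite set is fixed by two of the points (as a diameter) or three (as a circumcircle).
The farthest pair is (-1, -7)–(9, 9) with squared distance 356. The circle on this segment as diameter has centre (4, 1) and r² = 356/4 = 89.
Check (5, -6): distance² to centre = 50 ≤ 89, so it lies inside.
All remaining points lie in this disk, and no smaller disk contains both endpoints, so this is the minimum enclosing circle.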